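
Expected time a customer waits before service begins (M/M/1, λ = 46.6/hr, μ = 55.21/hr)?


ρ = 46.6/55.21 = 0.8440
Wq = ρ/(μ−λ) = 0.8440/(55.21 − 46.6) = 0.8440/8.61 = 0.09803 hr

Final: 0.09803 hr


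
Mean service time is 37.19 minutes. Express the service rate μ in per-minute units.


μ = 1/(service time) in consistent units.
1 minute = 1 min, so μ = 1/37.19 = 0.02689 per minute

Final: 0.02689 /min


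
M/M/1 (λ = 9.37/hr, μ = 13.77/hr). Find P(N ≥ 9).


ρ = 9.37/13.77 = 0.6805
P(N ≥ n) = ρ^n = 0.6805^9 = 0.031279

Final: 0.031279


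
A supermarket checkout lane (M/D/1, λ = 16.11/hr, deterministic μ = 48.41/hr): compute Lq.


ρ = 16.11/48.41 = 0.3328
M/D/1: Lq = ρ²/(2(1−ρ)) = 0.1107/(2·0.6672) = 0.08299

Final: 0.08299


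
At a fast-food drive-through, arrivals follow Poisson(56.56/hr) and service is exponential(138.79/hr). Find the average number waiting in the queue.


ρ = 56.56/138.79 = 0.4075
Lq = ρ²/(1−ρ) = 0.1661/0.5925 = 0.2803

Final: 0.2803


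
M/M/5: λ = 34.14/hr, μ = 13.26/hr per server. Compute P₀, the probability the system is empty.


a = λ/μ = 34.14/13.26 = 2.5747; ρ = a/c = 0.5149
Σ_{k=0}^{4} a^k/k! (terms k=0..4) = 1.00000 + 2.57466 + 3.31444 + 2.84452 + 1.83092 = 11.56453
Tail: a^5/(5!(1−ρ)) = 113.13578/(120·0.4851) = 1.94364
P₀ = 1/(11.56453 + 1.94364) = 1/13.50818 = 0.074029

Final: 0.074029


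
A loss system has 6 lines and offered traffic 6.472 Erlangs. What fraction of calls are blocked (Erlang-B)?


B(c,a) = (a^c/c!) / Σ_{k=0}^{c} a^k/k!
a^6/6! = 102.070104
Σ terms (k=0..6): 1.00000 + 6.47200 + 20.94339 + 45.18188 + 73.10428 + 94.62618 + 102.07010 = 343.397829
B = 102.070104/343.397829 = 0.297236

Final: 0.297236


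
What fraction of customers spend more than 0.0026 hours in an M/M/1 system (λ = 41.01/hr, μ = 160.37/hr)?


W ~ Exponential(μ−λ) for M/M/1.
μ − λ = 160.37 − 41.01 = 119.3600
P(W > t) = e^{−(μ−λ)t} = e^{−0.3103} = 0.733201

Final: 0.733201


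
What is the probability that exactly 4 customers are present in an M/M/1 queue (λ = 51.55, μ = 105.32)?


ρ = 51.55/105.32 = 0.4895
P_n = (1−ρ)·ρ^n = (1 − 0.4895)·0.4895^4 = 0.5105·0.057395 = 0.029302

Final: 0.029302


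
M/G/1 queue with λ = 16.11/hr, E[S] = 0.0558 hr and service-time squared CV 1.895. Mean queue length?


ρ = λ·E[S] = 16.11·0.0558 = 0.8989
Lq = ρ²(1+C_s²)/(2(1−ρ)) = 0.8081·(1+1.895)/(2·0.1011)
= 0.8081·2.8950/0.2021 = 11.57418

Final: 11.57418


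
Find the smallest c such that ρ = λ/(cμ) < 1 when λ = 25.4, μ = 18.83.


Stability requires cμ > λ ⇔ c > λ/μ.
λ/μ = 25.4/18.83 = 1.3489
Minimum integer c = ⌊1.3489⌋ + 1 = 2
Check: 2·18.83 = 37.66 > 25.4, while 1·18.83 = 18.83 ≤ 25.4

Final: 2 servers


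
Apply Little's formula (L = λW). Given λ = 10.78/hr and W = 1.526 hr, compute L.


L = λW = 10.78·1.526 = 16.4503

Final: 16.4503


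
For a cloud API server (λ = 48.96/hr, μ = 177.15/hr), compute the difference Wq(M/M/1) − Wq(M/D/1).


ρ = 48.96/177.15 = 0.2764
Wq(M/M/1) = ρ/(μ−λ) = 0.2764/128.19 = 0.002156 hr
Wq(M/D/1) = ρ/(2(μ−λ)) = 0.001078 hr
Savings = 0.002156 − 0.001078 = 0.001078 hr

Final: 0.001078 hr


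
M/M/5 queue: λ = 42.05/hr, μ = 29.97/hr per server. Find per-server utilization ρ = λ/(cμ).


ρ = λ/(cμ) = 42.05/(5·29.97) = 42.05/149.85 = 0.2806

Final: 0.2806


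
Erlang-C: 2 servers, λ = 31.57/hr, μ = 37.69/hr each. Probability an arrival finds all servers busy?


a = λ/μ = 0.8376; ρ = a/2 = 0.4188
P₀ = 0.409631 (from M/M/c formula)
C(c,a) = [a^c/(c!(1−ρ))]·P₀ = [0.70161/(2·0.5812)]·0.409631
= 0.60360·0.409631 = 0.247253

Final: 0.247253


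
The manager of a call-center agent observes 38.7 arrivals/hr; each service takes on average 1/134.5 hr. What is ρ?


ρ = λ/μ = 38.7/134.5 = 0.2877

Final: 0.2877


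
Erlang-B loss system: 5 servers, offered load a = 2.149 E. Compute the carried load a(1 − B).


B(5,2.149) = 0.045563 (Erlang-B)
Carried load = a(1 − B) = 2.149·(1 − 0.045563) = 2.149·0.954437 = 2.0511 E

Final: 2.0511 Erlangs


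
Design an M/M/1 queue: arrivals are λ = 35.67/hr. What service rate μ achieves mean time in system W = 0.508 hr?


W = 1/(μ−λ) ⇒ μ − λ = 1/W = 1/0.508 = 1.9685
μ = λ + 1/W = 35.67 + 1.9685 = 37.6385 per hr

Final: 37.6385 /hr


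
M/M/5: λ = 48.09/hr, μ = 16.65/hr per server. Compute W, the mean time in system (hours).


a = 2.8883; ρ = 0.5777; P₀ = 0.052796
Lq = P₀·a^c·ρ/(c!(1−ρ)²) = 0.28639
Wq = Lq/λ = 0.28639/48.09 = 0.005955 hr
W = Wq + 1/μ = 0.005955 + 0.06006 = 0.06602 hr

Final: 0.06602 hr


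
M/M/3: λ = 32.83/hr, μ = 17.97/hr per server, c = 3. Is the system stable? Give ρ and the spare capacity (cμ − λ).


Total capacity cμ = 3·17.97 = 53.91/hr
ρ = λ/(cμ) = 32.83/53.91 = 0.6090
Stable ⇔ ρ < 1: YES
Spare capacity = cμ − λ = 53.91 − 32.83 = 21.08/hr

Final: ρ = 0.6090; stable; margin = 21.08/hr


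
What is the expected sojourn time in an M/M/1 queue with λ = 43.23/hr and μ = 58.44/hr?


W = 1/(μ−λ) = 1/(58.44 − 43.23) = 1/15.21 = 0.06575 hr

Final: 0.06575 hr


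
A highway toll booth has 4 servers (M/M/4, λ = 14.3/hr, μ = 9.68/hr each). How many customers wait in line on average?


a = λ/μ = 1.4773; ρ = a/4 = 0.3693
P₀ = 0.226224
Lq = P₀·a^c·ρ / (c!·(1−ρ)²) = 0.226224·4.76258·0.3693/(24·0.39776)
= 0.04168

Final: 0.04168


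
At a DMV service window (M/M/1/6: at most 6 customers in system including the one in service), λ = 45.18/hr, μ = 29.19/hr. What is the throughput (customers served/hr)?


ρ = 1.5478; P_K = (1−ρ)ρ^6/(1−ρ^7) = 0.371369
λ_eff = λ(1 − P_K) = 45.18·(1 − 0.371369) = 45.18·0.628631 = 28.4016 /hr

Final: 28.4016 /hr


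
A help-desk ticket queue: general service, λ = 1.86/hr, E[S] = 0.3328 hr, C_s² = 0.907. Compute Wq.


ρ = λ·E[S] = 1.86·0.3328 = 0.6190
E[S²] = E[S]²(1+C_s²) = 0.3328²·(1+0.907) = 0.211211
Wq = λ·E[S²]/(2(1−ρ)) = 1.86·0.211211/(2·0.3810) = 0.51557 hr

Final: 0.51557 hr


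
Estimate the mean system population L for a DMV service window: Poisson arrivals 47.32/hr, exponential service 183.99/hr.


ρ = λ/μ = 47.32/183.99 = 0.2572
L = ρ/(1−ρ) = 0.2572/(1 − 0.2572) = 0.2572/0.7428 = 0.3462

Final: 0.3462


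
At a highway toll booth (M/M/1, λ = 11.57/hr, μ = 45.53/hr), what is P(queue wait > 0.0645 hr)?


ρ = 11.57/45.53 = 0.2541
P(Wq > t) = ρ·e^{−(μ−λ)t} = 0.2541·e^{−2.1904}
= 0.2541·0.111870 = 0.028428

Final: 0.028428


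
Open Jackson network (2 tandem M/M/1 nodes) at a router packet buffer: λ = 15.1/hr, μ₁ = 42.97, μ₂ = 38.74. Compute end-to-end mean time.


Each node sees arrival rate λ = 15.1/hr (tandem ⇒ throughput preserved).
W₁ = 1/(μ₁−λ) = 1/(42.97−15.1) = 0.03588 hr
W₂ = 1/(μ₂−λ) = 1/(38.74−15.1) = 0.04230 hr
W_total = W₁ + W₂ = 0.03588 + 0.04230 = 0.07818 hr

Final: 0.07818 hr


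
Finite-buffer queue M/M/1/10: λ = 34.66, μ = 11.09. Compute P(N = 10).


ρ = λ/μ = 34.66/11.09 = 3.1253
P_K = (1−ρ)ρ^K/(1−ρ^(K+1)) = (-2.1253·88913.994650)/(1 − 277886.298880)
= -188972.304230/-277885.298880 = 0.680037

Final: 0.680037


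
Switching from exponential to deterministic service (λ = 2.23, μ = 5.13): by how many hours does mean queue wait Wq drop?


ρ = 2.23/5.13 = 0.4347
Wq(M/M/1) = ρ/(μ−λ) = 0.4347/2.90 = 0.14990 hr
Wq(M/D/1) = ρ/(2(μ−λ)) = 0.07495 hr
Savings = 0.14990 − 0.07495 = 0.07495 hr

Final: 0.07495 hr


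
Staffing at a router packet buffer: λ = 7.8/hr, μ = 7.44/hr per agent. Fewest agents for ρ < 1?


Stability requires cμ > λ ⇔ c > λ/μ.
λ/μ = 7.8/7.44 = 1.0484
Minimum integer c = ⌊1.0484⌋ + 1 = 2
Check: 2·7.44 = 14.88 > 7.8, while 1·7.44 = 7.44 ≤ 7.8

Final: 2 servers


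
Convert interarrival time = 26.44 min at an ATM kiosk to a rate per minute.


λ = 1/(interarrival time) in consistent units.
1 minute = 1 min, so λ = 1/26.44 = 0.03782 per minute

Final: 0.03782 /min


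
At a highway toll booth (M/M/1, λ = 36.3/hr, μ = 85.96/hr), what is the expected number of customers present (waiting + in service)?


ρ = λ/μ = 36.3/85.96 = 0.4223
L = ρ/(1−ρ) = 0.4223/(1 − 0.4223) = 0.4223/0.5777 = 0.7310

Final: 0.7310


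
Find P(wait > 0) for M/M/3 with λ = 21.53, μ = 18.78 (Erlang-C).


a = λ/μ = 1.1464; ρ = a/3 = 0.3821
P₀ = 0.311523 (from M/M/c formula)
C(c,a) = [a^c/(c!(1−ρ))]·P₀ = [1.50676/(6·0.6179)]·0.311523
= 0.40645·0.311523 = 0.126618

Final: 0.126618


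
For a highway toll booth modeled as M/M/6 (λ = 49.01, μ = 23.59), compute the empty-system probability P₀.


a = λ/μ = 49.01/23.59 = 2.0776; ρ = a/c = 0.3463
Σ_{k=0}^{5} a^k/k! (terms k=0..5) = 1.00000 + 2.07758 + 2.15816 + 1.49458 + 0.77628 + 0.32255 = 7.82914
Tail: a^6/(6!(1−ρ)) = 80.41565/(720·0.6537) = 0.17085
P₀ = 1/(7.82914 + 0.17085) = 1/7.99999 = 0.125000

Final: 0.125000


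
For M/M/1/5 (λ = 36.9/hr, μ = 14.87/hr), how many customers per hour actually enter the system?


ρ = 2.4815; P_K = (1−ρ)ρ^5/(1−ρ^6) = 0.599587
λ_eff = λ(1 − P_K) = 36.9·(1 − 0.599587) = 36.9·0.400413 = 14.7752 /hr

Final: 14.7752 /hr


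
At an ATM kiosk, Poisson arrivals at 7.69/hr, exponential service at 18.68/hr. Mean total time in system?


W = 1/(μ−λ) = 1/(18.68 − 7.69) = 1/10.99 = 0.09099 hr

Final: 0.09099 hr


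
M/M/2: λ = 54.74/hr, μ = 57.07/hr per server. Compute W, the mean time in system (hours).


a = 0.9592; ρ = 0.4796; P₀ = 0.351729
Lq = P₀·a^c·ρ/(c!(1−ρ)²) = 0.28651
Wq = Lq/λ = 0.28651/54.74 = 0.005234 hr
W = Wq + 1/μ = 0.005234 + 0.01752 = 0.02276 hr

Final: 0.02276 hr


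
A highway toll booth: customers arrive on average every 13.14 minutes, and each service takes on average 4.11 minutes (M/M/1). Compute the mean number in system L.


λ = 60/13.14 = 4.5662 /hr
μ = 60/4.11 = 14.5985 /hr
ρ = λ/μ = 4.5662/14.5985 = 0.3128
L = ρ/(1−ρ) = 0.3128/0.6872 = 0.4551

Final: 0.4551


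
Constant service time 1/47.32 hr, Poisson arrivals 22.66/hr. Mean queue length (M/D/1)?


ρ = 22.66/47.32 = 0.4789
M/D/1: Lq = ρ²/(2(1−ρ)) = 0.2293/(2·0.5211) = 0.22001

Final: 0.22001


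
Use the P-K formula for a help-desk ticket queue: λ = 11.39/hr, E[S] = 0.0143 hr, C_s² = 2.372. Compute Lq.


ρ = λ·E[S] = 11.39·0.0143 = 0.1629
Lq = ρ²(1+C_s²)/(2(1−ρ)) = 0.02653·(1+2.372)/(2·0.8371)
= 0.02653·3.3720/1.6742 = 0.05343

Final: 0.05343


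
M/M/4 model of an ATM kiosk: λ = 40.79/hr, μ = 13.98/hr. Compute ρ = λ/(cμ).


ρ = λ/(cμ) = 40.79/(4·13.98) = 40.79/55.92 = 0.7294

Final: 0.7294


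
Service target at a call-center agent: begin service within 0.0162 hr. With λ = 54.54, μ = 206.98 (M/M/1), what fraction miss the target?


ρ = 54.54/206.98 = 0.2635
P(Wq > t) = ρ·e^{−(μ−λ)t} = 0.2635·e^{−2.4695}
= 0.2635·0.084625 = 0.022299

Final: 0.022299


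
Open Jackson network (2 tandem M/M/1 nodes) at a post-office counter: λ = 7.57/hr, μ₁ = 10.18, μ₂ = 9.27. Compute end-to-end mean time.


Each node sees arrival rate λ = 7.57/hr (tandem ⇒ throughput preserved).
W₁ = 1/(μ₁−λ) = 1/(10.18−7.57) = 0.38314 hr
W₂ = 1/(μ₂−λ) = 1/(9.27−7.57) = 0.58824 hr
W_total = W₁ + W₂ = 0.38314 + 0.58824 = 0.97138 hr

Final: 0.97138 hr


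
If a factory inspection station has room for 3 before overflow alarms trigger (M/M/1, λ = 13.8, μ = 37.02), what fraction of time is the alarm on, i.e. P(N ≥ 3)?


ρ = 13.8/37.02 = 0.3728
P(N ≥ n) = ρ^n = 0.3728^3 = 0.051800

Final: 0.051800


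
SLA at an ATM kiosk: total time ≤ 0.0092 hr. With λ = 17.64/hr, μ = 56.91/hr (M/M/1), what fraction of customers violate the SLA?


W ~ Exponential(μ−λ) for M/M/1.
μ − λ = 56.91 − 17.64 = 39.2700
P(W > t) = e^{−(μ−λ)t} = e^{−0.3613} = 0.696781

Final: 0.696781


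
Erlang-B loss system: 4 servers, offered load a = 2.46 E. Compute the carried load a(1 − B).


B(4,2.46) = 0.145424 (Erlang-B)
Carried load = a(1 − B) = 2.46·(1 − 0.145424) = 2.46·0.854576 = 2.1023 E

Final: 2.1023 Erlangs


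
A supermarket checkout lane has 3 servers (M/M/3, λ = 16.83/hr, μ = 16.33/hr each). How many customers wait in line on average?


a = λ/μ = 1.0306; ρ = a/3 = 0.3435
P₀ = 0.352158
Lq = P₀·a^c·ρ / (c!·(1−ρ)²) = 0.352158·1.09470·0.3435/(6·0.43094)
= 0.05122

Final: 0.05122


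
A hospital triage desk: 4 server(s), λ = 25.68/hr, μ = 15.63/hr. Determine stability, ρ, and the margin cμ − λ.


Total capacity cμ = 4·15.63 = 62.52/hr
ρ = λ/(cμ) = 25.68/62.52 = 0.4107
Stable ⇔ ρ < 1: YES
Spare capacity = cμ − λ = 62.52 − 25.68 = 36.84/hr

Final: ρ = 0.4107; stable; margin = 36.84/hr


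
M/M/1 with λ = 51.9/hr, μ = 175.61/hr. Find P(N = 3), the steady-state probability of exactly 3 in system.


ρ = 51.9/175.61 = 0.2955
P_n = (1−ρ)·ρ^n = (1 − 0.2955)·0.2955^3 = 0.7045·0.025814 = 0.018185

Final: 0.018185


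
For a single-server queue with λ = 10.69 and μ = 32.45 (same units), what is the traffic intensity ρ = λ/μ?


ρ = λ/μ = 10.69/32.45 = 0.3294

Final: 0.3294


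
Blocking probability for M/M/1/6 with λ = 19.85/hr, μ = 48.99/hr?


ρ = λ/μ = 19.85/48.99 = 0.4052
P_K = (1−ρ)ρ^K/(1−ρ^(K+1)) = (0.5948·0.004425)/(1 − 0.001793)
= 0.002632/0.998207 = 0.002637

Final: 0.002637


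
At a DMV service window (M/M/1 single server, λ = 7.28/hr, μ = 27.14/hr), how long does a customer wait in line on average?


ρ = 7.28/27.14 = 0.2682
Wq = ρ/(μ−λ) = 0.2682/(27.14 − 7.28) = 0.2682/19.86 = 0.01351 hr

Final: 0.01351 hr


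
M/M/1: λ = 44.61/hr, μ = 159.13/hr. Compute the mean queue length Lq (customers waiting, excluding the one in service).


ρ = 44.61/159.13 = 0.2803
Lq = ρ²/(1−ρ) = 0.07859/0.7197 = 0.1092

Final: 0.1092


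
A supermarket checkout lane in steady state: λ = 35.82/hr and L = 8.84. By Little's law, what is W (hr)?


W = L/λ = 8.84/35.82 = 0.2468 hr

Final: 0.2468 hr


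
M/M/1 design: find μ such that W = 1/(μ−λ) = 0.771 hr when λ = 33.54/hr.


W = 1/(μ−λ) ⇒ μ − λ = 1/W = 1/0.771 = 1.2970
μ = λ + 1/W = 33.54 + 1.2970 = 34.8370 per hr

Final: 34.8370 /hr


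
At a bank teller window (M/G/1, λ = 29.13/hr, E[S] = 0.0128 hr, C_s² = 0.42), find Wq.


ρ = λ·E[S] = 29.13·0.0128 = 0.3729
E[S²] = E[S]²(1+C_s²) = 0.0128²·(1+0.42) = 0.0002327
Wq = λ·E[S²]/(2(1−ρ)) = 29.13·0.0002327/(2·0.6271) = 0.005403 hr

Final: 0.005403 hr


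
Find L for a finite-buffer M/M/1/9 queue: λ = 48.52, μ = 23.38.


ρ = 48.52/23.38 = 2.0753
L = ρ[1 − (K+1)ρ^K + Kρ^(K+1)] / [(1−ρ)(1−ρ^(K+1))]
Numerator: 2.0753·(1 − 10·713.980858 + 9·1481.708778) = 12859.606366
Denominator: (-1.0753)·(-1480.708778) = 1592.173596
L = 12859.606366/1592.173596 = 8.0768

Final: 8.0768


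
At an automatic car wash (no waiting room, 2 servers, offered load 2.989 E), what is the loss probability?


B(c,a) = (a^c/c!) / Σ_{k=0}^{c} a^k/k!
a^2/2! = 4.467060
Σ terms (k=0..2): 1.00000 + 2.98900 + 4.46706 = 8.456060
B = 4.467060/8.456060 = 0.528267

Final: 0.528267


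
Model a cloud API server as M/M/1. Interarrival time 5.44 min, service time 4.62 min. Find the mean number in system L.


λ = 60/5.44 = 11.0294 /hr
μ = 60/4.62 = 12.9870 /hr
ρ = λ/μ = 11.0294/12.9870 = 0.8493
L = ρ/(1−ρ) = 0.8493/0.1507 = 5.6341

Final: 5.6341


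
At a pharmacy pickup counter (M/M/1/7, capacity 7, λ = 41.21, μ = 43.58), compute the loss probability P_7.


ρ = λ/μ = 41.21/43.58 = 0.9456
P_K = (1−ρ)ρ^K/(1−ρ^(K+1)) = (0.05438·0.676095)/(1 − 0.639327)
= 0.036768/0.360673 = 0.101943

Final: 0.101943


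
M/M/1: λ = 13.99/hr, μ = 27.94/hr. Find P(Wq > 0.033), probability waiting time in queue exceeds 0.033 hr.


ρ = 13.99/27.94 = 0.5007
P(Wq > t) = ρ·e^{−(μ−λ)t} = 0.5007·e^{−0.4604}
= 0.5007·0.631063 = 0.315983

Final: 0.315983


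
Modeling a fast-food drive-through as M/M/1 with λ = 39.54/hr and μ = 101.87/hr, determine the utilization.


ρ = λ/μ = 39.54/101.87 = 0.3881

Final: 0.3881


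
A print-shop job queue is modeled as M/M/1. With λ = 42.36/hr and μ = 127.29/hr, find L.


ρ = λ/μ = 42.36/127.29 = 0.3328
L = ρ/(1−ρ) = 0.3328/(1 − 0.3328) = 0.3328/0.6672 = 0.4988

Final: 0.4988


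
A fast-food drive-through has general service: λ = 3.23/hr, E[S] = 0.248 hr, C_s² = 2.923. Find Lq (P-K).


ρ = λ·E[S] = 3.23·0.248 = 0.8010
Lq = ρ²(1+C_s²)/(2(1−ρ)) = 0.6417·(1+2.923)/(2·0.1990)
= 0.6417·3.9230/0.3979 = 6.32603

Final: 6.32603


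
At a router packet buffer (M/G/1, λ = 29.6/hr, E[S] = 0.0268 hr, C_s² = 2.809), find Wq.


ρ = λ·E[S] = 29.6·0.0268 = 0.7933
E[S²] = E[S]²(1+C_s²) = 0.0268²·(1+2.809) = 0.002736
Wq = λ·E[S²]/(2(1−ρ)) = 29.6·0.002736/(2·0.2067) = 0.19587 hr

Final: 0.19587 hr


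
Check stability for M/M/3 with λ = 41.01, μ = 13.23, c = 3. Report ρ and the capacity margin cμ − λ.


Total capacity cμ = 3·13.23 = 39.69/hr
ρ = λ/(cμ) = 41.01/39.69 = 1.0333
Stable ⇔ ρ < 1: NO
Spare capacity = cμ − λ = 39.69 − 41.01 = -1.32/hr

Final: ρ = 1.0333; unstable; margin = -1.32/hr


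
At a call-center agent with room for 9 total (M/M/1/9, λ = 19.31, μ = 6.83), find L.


ρ = 19.31/6.83 = 2.8272
L = ρ[1 − (K+1)ρ^K + Kρ^(K+1)] / [(1−ρ)(1−ρ^(K+1))]
Numerator: 2.8272·(1 − 10·11541.284077 + 9·32629.896856) = 503974.689514
Denominator: (-1.8272)·(-32628.896856) = 59620.590449
L = 503974.689514/59620.590449 = 8.4530

Final: 8.4530


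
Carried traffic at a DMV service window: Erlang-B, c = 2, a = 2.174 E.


B(2,2.174) = 0.426780 (Erlang-B)
Carried load = a(1 − B) = 2.174·(1 − 0.426780) = 2.174·0.573220 = 1.2462 E

Final: 1.2462 Erlangs


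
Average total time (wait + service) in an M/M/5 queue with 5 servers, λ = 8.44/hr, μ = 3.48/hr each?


a = 2.4253; ρ = 0.4851; P₀ = 0.086630
Lq = P₀·a^c·ρ/(c!(1−ρ)²) = 0.11081
Wq = Lq/λ = 0.11081/8.44 = 0.01313 hr
W = Wq + 1/μ = 0.01313 + 0.28736 = 0.30049 hr

Final: 0.30049 hr


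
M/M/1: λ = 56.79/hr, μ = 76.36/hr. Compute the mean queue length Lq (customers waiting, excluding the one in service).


ρ = 56.79/76.36 = 0.7437
Lq = ρ²/(1−ρ) = 0.5531/0.2563 = 2.1582

Final: 2.1582


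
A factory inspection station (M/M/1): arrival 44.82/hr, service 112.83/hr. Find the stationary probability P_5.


ρ = 44.82/112.83 = 0.3972
P_n = (1−ρ)·ρ^n = (1 − 0.3972)·0.3972^5 = 0.6028·0.009891 = 0.005962

Final: 0.005962


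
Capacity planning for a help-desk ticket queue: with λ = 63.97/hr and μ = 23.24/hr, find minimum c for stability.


Stability requires cμ > λ ⇔ c > λ/μ.
λ/μ = 63.97/23.24 = 2.7526
Minimum integer c = ⌊2.7526⌋ + 1 = 3
Check: 3·23.24 = 69.72 > 63.97, while 2·23.24 = 46.48 ≤ 63.97

Final: 3 servers


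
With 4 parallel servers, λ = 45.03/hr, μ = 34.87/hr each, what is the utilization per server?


ρ = λ/(cμ) = 45.03/(4·34.87) = 45.03/139.48 = 0.3228

Final: 0.3228


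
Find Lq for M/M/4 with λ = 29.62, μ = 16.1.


a = λ/μ = 1.8398; ρ = a/4 = 0.4599
P₀ = 0.154948
Lq = P₀·a^c·ρ / (c!·(1−ρ)²) = 0.154948·11.45610·0.4599/(24·0.29167)
= 0.11663

Final: 0.11663


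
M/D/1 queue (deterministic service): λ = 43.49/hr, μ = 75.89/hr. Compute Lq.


ρ = 43.49/75.89 = 0.5731
M/D/1: Lq = ρ²/(2(1−ρ)) = 0.3284/(2·0.4269) = 0.38461

Final: 0.38461


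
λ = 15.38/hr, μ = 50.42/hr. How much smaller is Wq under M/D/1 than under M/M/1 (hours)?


ρ = 15.38/50.42 = 0.3050
Wq(M/M/1) = ρ/(μ−λ) = 0.3050/35.04 = 0.008705 hr
Wq(M/D/1) = ρ/(2(μ−λ)) = 0.004353 hr
Savings = 0.008705 − 0.004353 = 0.004353 hr

Final: 0.004353 hr


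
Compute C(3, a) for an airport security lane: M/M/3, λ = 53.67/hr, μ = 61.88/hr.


a = λ/μ = 0.8673; ρ = a/3 = 0.2891
P₀ = 0.417290 (from M/M/c formula)
C(c,a) = [a^c/(c!(1−ρ))]·P₀ = [0.65244/(6·0.7109)]·0.417290
= 0.15296·0.417290 = 0.063830

Final: 0.063830


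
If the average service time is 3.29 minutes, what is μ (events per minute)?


μ = 1/(service time) in consistent units.
1 minute = 1 min, so μ = 1/3.29 = 0.3040 per minute

Final: 0.3040 /min


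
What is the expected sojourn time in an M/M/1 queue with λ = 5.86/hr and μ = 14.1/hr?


W = 1/(μ−λ) = 1/(14.1 − 5.86) = 1/8.24 = 0.1214 hr

Final: 0.1214 hr


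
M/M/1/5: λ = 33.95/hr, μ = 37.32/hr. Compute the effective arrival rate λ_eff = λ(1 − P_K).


ρ = 0.9097; P_K = (1−ρ)ρ^5/(1−ρ^6) = 0.129848
λ_eff = λ(1 − P_K) = 33.95·(1 − 0.129848) = 33.95·0.870152 = 29.5416 /hr

Final: 29.5416 /hr


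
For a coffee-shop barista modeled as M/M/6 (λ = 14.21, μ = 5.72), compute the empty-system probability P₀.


a = λ/μ = 14.21/5.72 = 2.4843; ρ = a/c = 0.4140
Σ_{k=0}^{5} a^k/k! (terms k=0..5) = 1.00000 + 2.48427 + 3.08579 + 2.55531 + 1.58701 + 0.78851 = 11.50089
Tail: a^6/(6!(1−ρ)) = 235.06518/(720·0.5860) = 0.55717
P₀ = 1/(11.50089 + 0.55717) = 1/12.05806 = 0.082932

Final: 0.082932


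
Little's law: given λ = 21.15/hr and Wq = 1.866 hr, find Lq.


Lq = λWq = 21.15·1.866 = 39.4659

Final: 39.4659


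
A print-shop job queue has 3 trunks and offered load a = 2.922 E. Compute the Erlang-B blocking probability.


B(c,a) = (a^c/c!) / Σ_{k=0}^{c} a^k/k!
a^3/3! = 4.158047
Σ terms (k=0..3): 1.00000 + 2.92200 + 4.26904 + 4.15805 = 12.349089
B = 4.158047/12.349089 = 0.336709

Final: 0.336709


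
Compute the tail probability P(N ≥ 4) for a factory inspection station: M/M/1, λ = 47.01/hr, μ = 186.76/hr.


ρ = 47.01/186.76 = 0.2517
P(N ≥ n) = ρ^n = 0.2517^4 = 0.004014

Final: 0.004014


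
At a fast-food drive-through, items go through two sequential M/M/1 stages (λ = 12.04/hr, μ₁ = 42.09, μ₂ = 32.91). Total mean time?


Each node sees arrival rate λ = 12.04/hr (tandem ⇒ throughput preserved).
W₁ = 1/(μ₁−λ) = 1/(42.09−12.04) = 0.03328 hr
W₂ = 1/(μ₂−λ) = 1/(32.91−12.04) = 0.04792 hr
W_total = W₁ + W₂ = 0.03328 + 0.04792 = 0.08119 hr

Final: 0.08119 hr


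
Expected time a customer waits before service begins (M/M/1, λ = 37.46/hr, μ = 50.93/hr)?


ρ = 37.46/50.93 = 0.7355
Wq = ρ/(μ−λ) = 0.7355/(50.93 − 37.46) = 0.7355/13.47 = 0.05460 hr

Final: 0.05460 hr


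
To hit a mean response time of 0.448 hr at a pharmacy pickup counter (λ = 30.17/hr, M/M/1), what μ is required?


W = 1/(μ−λ) ⇒ μ − λ = 1/W = 1/0.448 = 2.2321
μ = λ + 1/W = 30.17 + 2.2321 = 32.4021 per hr

Final: 32.4021 /hr


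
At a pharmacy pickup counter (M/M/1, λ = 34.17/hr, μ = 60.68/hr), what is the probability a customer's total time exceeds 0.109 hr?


W ~ Exponential(μ−λ) for M/M/1.
μ − λ = 60.68 − 34.17 = 26.5100
P(W > t) = e^{−(μ−λ)t} = e^{−2.8896} = 0.055599

Final: 0.055599


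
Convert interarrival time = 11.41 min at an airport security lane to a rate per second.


λ = 1/(interarrival time) in consistent units.
1 second = 0.0166667 min, so λ = 0.0166667/11.41 = 0.001461 per second

Final: 0.001461 /sec


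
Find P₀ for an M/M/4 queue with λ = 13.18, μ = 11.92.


a = λ/μ = 13.18/11.92 = 1.1057; ρ = a/c = 0.2764
Σ_{k=0}^{3} a^k/k! (terms k=0..3) = 1.00000 + 1.10570 + 0.61129 + 0.22530 = 2.94230
Tail: a^4/(4!(1−ρ)) = 1.49471/(24·0.7236) = 0.08607
P₀ = 1/(2.94230 + 0.08607) = 1/3.02837 = 0.330211

Final: 0.330211


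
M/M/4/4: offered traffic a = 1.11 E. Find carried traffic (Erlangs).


B(4,1.11) = 0.020964 (Erlang-B)
Carried load = a(1 − B) = 1.11·(1 − 0.020964) = 1.11·0.979036 = 1.0867 E

Final: 1.0867 Erlangs


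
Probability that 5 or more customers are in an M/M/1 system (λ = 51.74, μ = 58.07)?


ρ = 51.74/58.07 = 0.8910
P(N ≥ n) = ρ^n = 0.8910^5 = 0.561530

Final: 0.561530


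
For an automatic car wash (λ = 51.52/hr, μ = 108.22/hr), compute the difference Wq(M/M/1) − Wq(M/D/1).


ρ = 51.52/108.22 = 0.4761
Wq(M/M/1) = ρ/(μ−λ) = 0.4761/56.70 = 0.008396 hr
Wq(M/D/1) = ρ/(2(μ−λ)) = 0.004198 hr
Savings = 0.008396 − 0.004198 = 0.004198 hr

Final: 0.004198 hr


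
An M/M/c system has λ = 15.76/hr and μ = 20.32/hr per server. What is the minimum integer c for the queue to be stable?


Stability requires cμ > λ ⇔ c > λ/μ.
λ/μ = 15.76/20.32 = 0.7756
Minimum integer c = ⌊0.7756⌋ + 1 = 1
Check: 1·20.32 = 20.32 > 15.76, while 0·20.32 = 0.00 ≤ 15.76

Final: 1 servers


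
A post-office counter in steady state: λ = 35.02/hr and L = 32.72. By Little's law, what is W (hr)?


W = L/λ = 32.72/35.02 = 0.9343 hr

Final: 0.9343 hr


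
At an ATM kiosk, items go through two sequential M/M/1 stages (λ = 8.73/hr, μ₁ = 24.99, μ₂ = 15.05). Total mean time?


Each node sees arrival rate λ = 8.73/hr (tandem ⇒ throughput preserved).
W₁ = 1/(μ₁−λ) = 1/(24.99−8.73) = 0.06150 hr
W₂ = 1/(μ₂−λ) = 1/(15.05−8.73) = 0.15823 hr
W_total = W₁ + W₂ = 0.06150 + 0.15823 = 0.21973 hr

Final: 0.21973 hr


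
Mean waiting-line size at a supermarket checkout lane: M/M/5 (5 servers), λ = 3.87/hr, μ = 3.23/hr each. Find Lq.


a = λ/μ = 1.1981; ρ = a/5 = 0.2396
P₀ = 0.301613
Lq = P₀·a^c·ρ / (c!·(1−ρ)²) = 0.301613·2.46912·0.2396/(120·0.57816)
= 0.002572

Final: 0.002572


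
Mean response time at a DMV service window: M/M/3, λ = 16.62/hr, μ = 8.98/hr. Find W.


a = 1.8508; ρ = 0.6169; P₀ = 0.136580
Lq = P₀·a^c·ρ/(c!(1−ρ)²) = 0.60669
Wq = Lq/λ = 0.60669/16.62 = 0.03650 hr
W = Wq + 1/μ = 0.03650 + 0.11136 = 0.14786 hr

Final: 0.14786 hr


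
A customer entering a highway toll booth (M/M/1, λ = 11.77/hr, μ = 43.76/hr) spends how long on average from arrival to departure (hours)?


W = 1/(μ−λ) = 1/(43.76 − 11.77) = 1/31.99 = 0.03126 hr

Final: 0.03126 hr


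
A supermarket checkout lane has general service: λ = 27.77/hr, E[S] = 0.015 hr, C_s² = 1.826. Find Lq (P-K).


ρ = λ·E[S] = 27.77·0.015 = 0.4165
Lq = ρ²(1+C_s²)/(2(1−ρ)) = 0.1735·(1+1.826)/(2·0.5835)
= 0.1735·2.8260/1.1669 = 0.42022

Final: 0.42022


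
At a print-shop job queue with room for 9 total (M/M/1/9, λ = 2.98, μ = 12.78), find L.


ρ = 2.98/12.78 = 0.2332
L = ρ[1 − (K+1)ρ^K + Kρ^(K+1)] / [(1−ρ)(1−ρ^(K+1))]
Numerator: 0.2332·(1 − 10·0.000002038 + 9·0.0000004752) = 0.233173
Denominator: (0.7668)·(1.000000) = 0.766823
L = 0.233173/0.766823 = 0.3041

Final: 0.3041


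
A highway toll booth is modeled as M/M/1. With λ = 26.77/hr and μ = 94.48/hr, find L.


ρ = λ/μ = 26.77/94.48 = 0.2833
L = ρ/(1−ρ) = 0.2833/(1 − 0.2833) = 0.2833/0.7167 = 0.3954

Final: 0.3954


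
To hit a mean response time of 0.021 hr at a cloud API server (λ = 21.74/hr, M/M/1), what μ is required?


W = 1/(μ−λ) ⇒ μ − λ = 1/W = 1/0.021 = 47.6190
μ = λ + 1/W = 21.74 + 47.6190 = 69.3590 per hr

Final: 69.3590 /hr


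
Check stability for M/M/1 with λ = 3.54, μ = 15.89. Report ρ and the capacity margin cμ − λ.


Total capacity cμ = 1·15.89 = 15.89/hr
ρ = λ/(cμ) = 3.54/15.89 = 0.2228
Stable ⇔ ρ < 1: YES
Spare capacity = cμ − λ = 15.89 − 3.54 = 12.35/hr

Final: ρ = 0.2228; stable; margin = 12.35/hr


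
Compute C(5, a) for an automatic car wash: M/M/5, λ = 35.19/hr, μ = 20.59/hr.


a = λ/μ = 1.7091; ρ = a/5 = 0.3418
P₀ = 0.180450 (from M/M/c formula)
C(c,a) = [a^c/(c!(1−ρ))]·P₀ = [14.58192/(120·0.6582)]·0.180450
= 0.18462·0.180450 = 0.033315

Final: 0.033315


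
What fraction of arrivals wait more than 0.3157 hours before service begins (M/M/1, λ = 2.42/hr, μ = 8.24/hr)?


ρ = 2.42/8.24 = 0.2937
P(Wq > t) = ρ·e^{−(μ−λ)t} = 0.2937·e^{−1.8374}
= 0.2937·0.159235 = 0.046766

Final: 0.046766


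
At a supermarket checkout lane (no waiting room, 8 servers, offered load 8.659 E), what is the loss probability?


B(c,a) = (a^c/c!) / Σ_{k=0}^{c} a^k/k!
a^8/8! = 783.829120
Σ terms (k=0..8): 1.00000 + 8.65900 + 37.48914 + 108.20616 + 234.23928 + 405.65558 + 585.42861 + 724.17519 + 783.82912 = 2888.682067
B = 783.829120/2888.682067 = 0.271345

Final: 0.271345


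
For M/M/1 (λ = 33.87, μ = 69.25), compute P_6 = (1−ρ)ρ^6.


ρ = 33.87/69.25 = 0.4891
P_n = (1−ρ)·ρ^n = (1 − 0.4891)·0.4891^6 = 0.5109·0.013689 = 0.006994

Final: 0.006994


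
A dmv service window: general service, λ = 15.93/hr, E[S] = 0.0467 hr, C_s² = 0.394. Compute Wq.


ρ = λ·E[S] = 15.93·0.0467 = 0.7439
E[S²] = E[S]²(1+C_s²) = 0.0467²·(1+0.394) = 0.003040
Wq = λ·E[S²]/(2(1−ρ)) = 15.93·0.003040/(2·0.2561) = 0.09456 hr

Final: 0.09456 hr


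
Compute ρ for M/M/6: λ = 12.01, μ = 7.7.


ρ = λ/(cμ) = 12.01/(6·7.7) = 12.01/46.20 = 0.2600

Final: 0.2600


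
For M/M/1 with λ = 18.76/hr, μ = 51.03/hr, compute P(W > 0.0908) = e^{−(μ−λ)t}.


W ~ Exponential(μ−λ) for M/M/1.
μ − λ = 51.03 − 18.76 = 32.2700
P(W > t) = e^{−(μ−λ)t} = e^{−2.9301} = 0.053391

Final: 0.053391


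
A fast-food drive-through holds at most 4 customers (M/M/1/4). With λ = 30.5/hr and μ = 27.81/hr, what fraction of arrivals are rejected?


ρ = λ/μ = 30.5/27.81 = 1.0967
P_K = (1−ρ)ρ^K/(1−ρ^(K+1)) = (-0.09673·1.446756)/(1 − 1.586698)
= -0.139942/-0.586698 = 0.238524

Final: 0.238524


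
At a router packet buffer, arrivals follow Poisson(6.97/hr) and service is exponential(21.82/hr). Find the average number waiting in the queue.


ρ = 6.97/21.82 = 0.3194
Lq = ρ²/(1−ρ) = 0.1020/0.6806 = 0.1499

Final: 0.1499


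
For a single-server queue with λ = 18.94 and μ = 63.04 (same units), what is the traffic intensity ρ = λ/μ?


ρ = λ/μ = 18.94/63.04 = 0.3004

Final: 0.3004


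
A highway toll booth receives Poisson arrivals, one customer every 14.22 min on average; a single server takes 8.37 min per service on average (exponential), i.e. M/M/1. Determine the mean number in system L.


λ = 60/14.22 = 4.2194 /hr
μ = 60/8.37 = 7.1685 /hr
ρ = λ/μ = 4.2194/7.1685 = 0.5886
L = ρ/(1−ρ) = 0.5886/0.4114 = 1.4308

Final: 1.4308


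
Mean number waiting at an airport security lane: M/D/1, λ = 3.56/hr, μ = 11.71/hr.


ρ = 3.56/11.71 = 0.3040
M/D/1: Lq = ρ²/(2(1−ρ)) = 0.09242/(2·0.6960) = 0.06640

Final: 0.06640


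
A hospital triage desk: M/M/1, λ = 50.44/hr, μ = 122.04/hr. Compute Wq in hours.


ρ = 50.44/122.04 = 0.4133
Wq = ρ/(μ−λ) = 0.4133/(122.04 − 50.44) = 0.4133/71.60 = 0.005772 hr

Final: 0.005772 hr


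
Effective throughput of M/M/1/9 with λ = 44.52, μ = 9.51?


ρ = 4.6814; P_K = (1−ρ)ρ^9/(1−ρ^10) = 0.786388
λ_eff = λ(1 − P_K) = 44.52·(1 − 0.786388) = 44.52·0.213612 = 9.5100 /hr

Final: 9.5100 /hr


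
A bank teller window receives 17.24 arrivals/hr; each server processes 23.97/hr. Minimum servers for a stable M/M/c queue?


Stability requires cμ > λ ⇔ c > λ/μ.
λ/μ = 17.24/23.97 = 0.7192
Minimum integer c = ⌊0.7192⌋ + 1 = 1
Check: 1·23.97 = 23.97 > 17.24, while 0·23.97 = 0.00 ≤ 17.24

Final: 1 servers


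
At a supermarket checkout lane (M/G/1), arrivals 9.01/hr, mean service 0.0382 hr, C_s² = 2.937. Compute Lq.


ρ = λ·E[S] = 9.01·0.0382 = 0.3442
Lq = ρ²(1+C_s²)/(2(1−ρ)) = 0.1185·(1+2.937)/(2·0.6558)
= 0.1185·3.9370/1.3116 = 0.35557

Final: 0.35557


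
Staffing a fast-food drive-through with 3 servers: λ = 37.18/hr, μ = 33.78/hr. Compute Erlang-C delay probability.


a = λ/μ = 1.1007; ρ = a/3 = 0.3669
P₀ = 0.327078 (from M/M/c formula)
C(c,a) = [a^c/(c!(1−ρ))]·P₀ = [1.33337/(6·0.6331)]·0.327078
= 0.35101·0.327078 = 0.114806

Final: 0.114806


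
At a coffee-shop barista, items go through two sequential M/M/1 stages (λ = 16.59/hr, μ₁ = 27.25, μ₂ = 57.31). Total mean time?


Each node sees arrival rate λ = 16.59/hr (tandem ⇒ throughput preserved).
W₁ = 1/(μ₁−λ) = 1/(27.25−16.59) = 0.09381 hr
W₂ = 1/(μ₂−λ) = 1/(57.31−16.59) = 0.02456 hr
W_total = W₁ + W₂ = 0.09381 + 0.02456 = 0.11837 hr

Final: 0.11837 hr


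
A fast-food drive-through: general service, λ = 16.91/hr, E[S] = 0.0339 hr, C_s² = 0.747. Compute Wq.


ρ = λ·E[S] = 16.91·0.0339 = 0.5732
E[S²] = E[S]²(1+C_s²) = 0.0339²·(1+0.747) = 0.002008
Wq = λ·E[S²]/(2(1−ρ)) = 16.91·0.002008/(2·0.4268) = 0.03978 hr

Final: 0.03978 hr


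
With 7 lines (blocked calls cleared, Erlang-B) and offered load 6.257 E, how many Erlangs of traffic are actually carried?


B(7,6.257) = 0.201733 (Erlang-B)
Carried load = a(1 − B) = 6.257·(1 − 0.201733) = 6.257·0.798267 = 4.9948 E

Final: 4.9948 Erlangs


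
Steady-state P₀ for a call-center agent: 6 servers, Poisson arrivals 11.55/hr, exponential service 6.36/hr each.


a = λ/μ = 11.55/6.36 = 1.8160; ρ = a/c = 0.3027
Σ_{k=0}^{5} a^k/k! (terms k=0..5) = 1.00000 + 1.81604 + 1.64900 + 0.99821 + 0.45320 + 0.16461 = 6.08105
Tail: a^6/(6!(1−ρ)) = 35.87147/(720·0.6973) = 0.07145
P₀ = 1/(6.08105 + 0.07145) = 1/6.15250 = 0.162536

Final: 0.162536


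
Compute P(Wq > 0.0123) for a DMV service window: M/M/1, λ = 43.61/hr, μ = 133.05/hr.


ρ = 43.61/133.05 = 0.3278
P(Wq > t) = ρ·e^{−(μ−λ)t} = 0.3278·e^{−1.1001}
= 0.3278·0.332834 = 0.109093

Final: 0.109093


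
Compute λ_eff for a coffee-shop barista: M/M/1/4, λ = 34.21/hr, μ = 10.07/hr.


ρ = 3.3972; P_K = (1−ρ)ρ^4/(1−ρ^5) = 0.707205
λ_eff = λ(1 − P_K) = 34.21·(1 − 0.707205) = 34.21·0.292795 = 10.0165 /hr

Final: 10.0165 /hr


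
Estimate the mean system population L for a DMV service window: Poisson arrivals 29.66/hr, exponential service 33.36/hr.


ρ = λ/μ = 29.66/33.36 = 0.8891
L = ρ/(1−ρ) = 0.8891/(1 − 0.8891) = 0.8891/0.1109 = 8.0162

Final: 8.0162


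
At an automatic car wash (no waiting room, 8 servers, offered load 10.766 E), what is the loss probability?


B(c,a) = (a^c/c!) / Σ_{k=0}^{c} a^k/k!
a^8/8! = 4476.251509
Σ terms (k=0..8): 1.00000 + 10.76600 + 57.95338 + 207.97536 + 559.76567 + 1205.28744 + 2162.68743 + 3326.21327 + 4476.25151 = 12007.900057
B = 4476.251509/12007.900057 = 0.372776

Final: 0.372776


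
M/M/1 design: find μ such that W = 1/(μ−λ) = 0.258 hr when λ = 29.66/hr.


W = 1/(μ−λ) ⇒ μ − λ = 1/W = 1/0.258 = 3.8760
μ = λ + 1/W = 29.66 + 3.8760 = 33.5360 per hr

Final: 33.5360 /hr


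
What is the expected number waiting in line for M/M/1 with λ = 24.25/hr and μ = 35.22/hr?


ρ = 24.25/35.22 = 0.6885
Lq = ρ²/(1−ρ) = 0.4741/0.3115 = 1.5220

Final: 1.5220


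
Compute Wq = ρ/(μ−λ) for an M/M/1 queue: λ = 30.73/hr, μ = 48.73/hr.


ρ = 30.73/48.73 = 0.6306
Wq = ρ/(μ−λ) = 0.6306/(48.73 − 30.73) = 0.6306/18.00 = 0.03503 hr

Final: 0.03503 hr


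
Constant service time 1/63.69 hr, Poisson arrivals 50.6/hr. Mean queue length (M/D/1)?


ρ = 50.6/63.69 = 0.7945
M/D/1: Lq = ρ²/(2(1−ρ)) = 0.6312/(2·0.2055) = 1.53554

Final: 1.53554


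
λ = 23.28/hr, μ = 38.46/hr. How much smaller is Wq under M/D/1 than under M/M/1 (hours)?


ρ = 23.28/38.46 = 0.6053
Wq(M/M/1) = ρ/(μ−λ) = 0.6053/15.18 = 0.03988 hr
Wq(M/D/1) = ρ/(2(μ−λ)) = 0.01994 hr
Savings = 0.03988 − 0.01994 = 0.01994 hr

Final: 0.01994 hr


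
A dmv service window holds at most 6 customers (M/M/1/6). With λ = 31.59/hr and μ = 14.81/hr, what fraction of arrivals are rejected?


ρ = λ/μ = 31.59/14.81 = 2.1330
P_K = (1−ρ)ρ^K/(1−ρ^(K+1)) = (-1.1330·94.181891)/(1 − 200.891690)
= -106.709799/-199.891690 = 0.533838

Final: 0.533838


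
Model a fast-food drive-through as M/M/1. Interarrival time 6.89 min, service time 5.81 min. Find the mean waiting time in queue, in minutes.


λ = 60/6.89 = 8.7083 /hr
μ = 60/5.81 = 10.3270 /hr
ρ = λ/μ = 8.7083/10.3270 = 0.8433
Wq = ρ/(μ−λ) = 0.8433/(10.3270−8.7083) = 0.52093 hr
In minutes: 0.52093·60 = 31.256 min

Final: 31.256 min


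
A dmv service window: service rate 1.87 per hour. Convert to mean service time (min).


Mean service time = 1/μ = 1/1.87 hour = 0.53476 hour
In minutes: 0.53476 × 60 = 32.0856 min

Final: 32.0856 min


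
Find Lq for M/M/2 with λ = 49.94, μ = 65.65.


a = λ/μ = 0.7607; ρ = a/2 = 0.3804
P₀ = 0.448908
Lq = P₀·a^c·ρ / (c!·(1−ρ)²) = 0.448908·0.57867·0.3804/(2·0.38397)
= 0.12866

Final: 0.12866


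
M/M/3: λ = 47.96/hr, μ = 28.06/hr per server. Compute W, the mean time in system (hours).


a = 1.7092; ρ = 0.5697; P₀ = 0.163827
Lq = P₀·a^c·ρ/(c!(1−ρ)²) = 0.41957
Wq = Lq/λ = 0.41957/47.96 = 0.008748 hr
W = Wq + 1/μ = 0.008748 + 0.03564 = 0.04439 hr

Final: 0.04439 hr


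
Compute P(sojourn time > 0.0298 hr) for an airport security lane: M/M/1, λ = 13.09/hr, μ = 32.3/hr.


W ~ Exponential(μ−λ) for M/M/1.
μ − λ = 32.3 − 13.09 = 19.2100
P(W > t) = e^{−(μ−λ)t} = e^{−0.5725} = 0.564137

Final: 0.564137


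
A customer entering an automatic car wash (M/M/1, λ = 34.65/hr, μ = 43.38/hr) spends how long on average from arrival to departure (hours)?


W = 1/(μ−λ) = 1/(43.38 − 34.65) = 1/8.73 = 0.1145 hr

Final: 0.1145 hr


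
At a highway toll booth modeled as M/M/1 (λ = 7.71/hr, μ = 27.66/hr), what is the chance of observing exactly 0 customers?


ρ = 7.71/27.66 = 0.2787
P_n = (1−ρ)·ρ^n = (1 − 0.2787)·0.2787^0 = 0.7213·1.000000 = 0.721258

Final: 0.721258


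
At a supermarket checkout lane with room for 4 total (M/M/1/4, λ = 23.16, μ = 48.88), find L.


ρ = 23.16/48.88 = 0.4738
L = ρ[1 − (K+1)ρ^K + Kρ^(K+1)] / [(1−ρ)(1−ρ^(K+1))]
Numerator: 0.4738·(1 − 5·0.050400 + 4·0.023880) = 0.399672
Denominator: (0.5262)·(0.976120) = 0.513621
L = 0.399672/0.513621 = 0.7781

Final: 0.7781


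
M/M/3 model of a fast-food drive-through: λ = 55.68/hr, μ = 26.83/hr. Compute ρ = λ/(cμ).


ρ = λ/(cμ) = 55.68/(3·26.83) = 55.68/80.49 = 0.6918

Final: 0.6918


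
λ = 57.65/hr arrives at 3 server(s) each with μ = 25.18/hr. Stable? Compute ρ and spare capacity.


Total capacity cμ = 3·25.18 = 75.54/hr
ρ = λ/(cμ) = 57.65/75.54 = 0.7632
Stable ⇔ ρ < 1: YES
Spare capacity = cμ − λ = 75.54 − 57.65 = 17.89/hr

Final: ρ = 0.7632; stable; margin = 17.89/hr


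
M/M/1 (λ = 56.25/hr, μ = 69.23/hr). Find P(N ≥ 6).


ρ = 56.25/69.23 = 0.8125
P(N ≥ n) = ρ^n = 0.8125^6 = 0.287719

Final: 0.287719


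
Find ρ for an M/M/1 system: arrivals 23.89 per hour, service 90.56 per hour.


ρ = λ/μ = 23.89/90.56 = 0.2638

Final: 0.2638


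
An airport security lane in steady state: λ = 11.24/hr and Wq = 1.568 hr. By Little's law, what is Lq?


Lq = λWq = 11.24·1.568 = 17.6243

Final: 17.6243


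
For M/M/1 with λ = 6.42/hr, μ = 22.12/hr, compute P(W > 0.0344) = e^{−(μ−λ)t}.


W ~ Exponential(μ−λ) for M/M/1.
μ − λ = 22.12 − 6.42 = 15.7000
P(W > t) = e^{−(μ−λ)t} = e^{−0.5401} = 0.582702

Final: 0.582702


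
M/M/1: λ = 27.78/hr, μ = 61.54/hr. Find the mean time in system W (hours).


W = 1/(μ−λ) = 1/(61.54 − 27.78) = 1/33.76 = 0.02962 hr

Final: 0.02962 hr


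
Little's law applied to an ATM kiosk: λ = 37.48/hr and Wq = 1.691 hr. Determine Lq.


Lq = λWq = 37.48·1.691 = 63.3787

Final: 63.3787


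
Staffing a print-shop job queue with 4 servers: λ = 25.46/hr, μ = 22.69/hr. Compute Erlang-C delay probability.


a = λ/μ = 1.1221; ρ = a/4 = 0.2805
P₀ = 0.324794 (from M/M/c formula)
C(c,a) = [a^c/(c!(1−ρ))]·P₀ = [1.58524/(24·0.7195)]·0.324794
= 0.09180·0.324794 = 0.029818

Final: 0.029818
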